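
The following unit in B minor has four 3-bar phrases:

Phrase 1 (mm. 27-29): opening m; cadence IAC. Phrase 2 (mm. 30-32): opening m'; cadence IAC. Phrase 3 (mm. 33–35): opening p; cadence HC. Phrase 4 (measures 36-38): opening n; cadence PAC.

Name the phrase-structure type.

contrasting double period

Four phrases in two halves: the first half (mm. 27-32) ends with an imperfect authentic cadence, the second (mm. 33-38) with a perfect authentic cadence — a large antecedent–consequent pair, i.e. a double period.
Phrase 3 begins with different material from phrase 1, making it contrasting.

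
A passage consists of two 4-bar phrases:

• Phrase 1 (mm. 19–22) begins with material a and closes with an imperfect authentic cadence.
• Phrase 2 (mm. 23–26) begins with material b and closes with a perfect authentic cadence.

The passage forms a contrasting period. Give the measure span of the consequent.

The phrase ending with the weaker cadence (imperfect authentic cadence) is the antecedent; the one ending more conclusively (perfect authentic cadence) is the consequent. The consequent is measures 23–26.

measures 23–26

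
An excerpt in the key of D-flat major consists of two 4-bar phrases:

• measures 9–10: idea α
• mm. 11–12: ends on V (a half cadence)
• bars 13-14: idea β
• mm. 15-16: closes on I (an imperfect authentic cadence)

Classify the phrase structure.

contrasting period

Phrase 1 ends with a half cadence (weaker) and phrase 2 with an imperfect authentic cadence (stronger): antecedent + consequent = a period.
The two phrases open with different material (α / β), so the period is contrasting.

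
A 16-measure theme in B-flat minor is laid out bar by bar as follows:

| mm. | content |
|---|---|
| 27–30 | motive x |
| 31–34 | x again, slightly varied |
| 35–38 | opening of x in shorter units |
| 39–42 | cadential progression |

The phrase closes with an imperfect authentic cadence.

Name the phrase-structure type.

sentence

Basic idea (mm. 27–30) + its repetition (mm. 31–34) form the presentation; fragmentation and cadence (measures 35–42) form the continuation — the 16-bar whole is a sentence.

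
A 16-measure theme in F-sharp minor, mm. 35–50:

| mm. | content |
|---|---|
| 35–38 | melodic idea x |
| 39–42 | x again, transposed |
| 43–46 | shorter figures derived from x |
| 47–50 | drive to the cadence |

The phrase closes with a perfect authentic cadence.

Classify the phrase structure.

sentence

Basic idea (mm. 35-38) + its repetition (measures 39–42) form the presentation; fragmentation and cadence (bars 43-50) form the continuation — the 16-bar whole is a sentence.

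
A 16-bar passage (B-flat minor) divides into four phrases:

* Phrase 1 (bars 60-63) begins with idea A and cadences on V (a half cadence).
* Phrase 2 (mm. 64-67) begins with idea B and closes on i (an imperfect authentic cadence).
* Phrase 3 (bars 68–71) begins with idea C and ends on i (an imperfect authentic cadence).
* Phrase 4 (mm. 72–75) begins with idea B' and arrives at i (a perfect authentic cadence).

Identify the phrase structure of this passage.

Four phrases in two halves: the first half (measures 60–67) ends with an imperfect authentic cadence, the second (mm. 68–75) with a perfect authentic cadence — a large antecedent–consequent pair, i.e. a double period.
Phrase 3 begins with different material from phrase 1, making it contrasting.

contrasting double period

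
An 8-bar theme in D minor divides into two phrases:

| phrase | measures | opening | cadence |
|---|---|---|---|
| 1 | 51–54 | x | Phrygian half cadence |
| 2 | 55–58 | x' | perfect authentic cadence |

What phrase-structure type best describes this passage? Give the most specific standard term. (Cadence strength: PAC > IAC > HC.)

parallel period

Phrase 1 ends with a Phrygian half cadence (weaker) and phrase 2 with a perfect authentic cadence (stronger): antecedent + consequent = a period.
The two phrases open with the same material (x / x'), so the period is parallel.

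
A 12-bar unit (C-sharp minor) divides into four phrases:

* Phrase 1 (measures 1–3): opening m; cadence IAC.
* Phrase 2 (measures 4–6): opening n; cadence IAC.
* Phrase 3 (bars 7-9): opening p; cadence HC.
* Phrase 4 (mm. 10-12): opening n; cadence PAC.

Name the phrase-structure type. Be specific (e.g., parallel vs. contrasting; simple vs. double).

Four phrases in two halves: the first half (mm. 1-6) ends with an imperfect authentic cadence, the second (mm. 7–12) with a perfect authentic cadence — a large antecedent–consequent pair, i.e. a double period.
Phrase 3 begins with different material from phrase 1, making it contrasting.

contrasting double period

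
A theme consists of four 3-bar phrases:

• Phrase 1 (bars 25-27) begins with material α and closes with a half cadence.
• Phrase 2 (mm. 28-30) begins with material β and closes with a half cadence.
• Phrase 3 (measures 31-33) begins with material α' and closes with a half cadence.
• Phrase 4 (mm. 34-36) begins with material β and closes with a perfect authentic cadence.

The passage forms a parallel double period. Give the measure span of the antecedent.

measures 25–30

In a double period the first pair of phrases (ending half cadence) is the large antecedent and the second pair (ending perfect authentic cadence) is the large consequent; the antecedent is measures 25–30.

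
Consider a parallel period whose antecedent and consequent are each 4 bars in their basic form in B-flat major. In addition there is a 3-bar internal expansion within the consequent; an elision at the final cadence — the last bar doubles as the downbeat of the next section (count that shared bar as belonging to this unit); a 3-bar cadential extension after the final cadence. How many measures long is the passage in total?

14 measures

Basic parallel period: 4 + 4 = 8 bars.
8 (basic form) + 3 (internal expansion) + 3 (cadential extension) = 14.
The elision shares a bar with the next section but does not change this unit's count.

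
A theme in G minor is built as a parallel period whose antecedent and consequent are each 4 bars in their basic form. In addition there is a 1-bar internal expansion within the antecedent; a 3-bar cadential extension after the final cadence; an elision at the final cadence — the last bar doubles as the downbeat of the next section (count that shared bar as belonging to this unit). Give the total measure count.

12 measures

Basic parallel period: 4 + 4 = 8 bars.
8 (basic form) + 1 (internal expansion) + 3 (cadential extension) = 12.
The elision shares a bar with the next section but does not change this unit's count.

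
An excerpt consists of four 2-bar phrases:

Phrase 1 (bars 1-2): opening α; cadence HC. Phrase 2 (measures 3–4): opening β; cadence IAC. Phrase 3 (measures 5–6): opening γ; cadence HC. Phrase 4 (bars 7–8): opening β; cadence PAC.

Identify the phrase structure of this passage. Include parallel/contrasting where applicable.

Four phrases in two halves: the first half (bars 1–4) ends with an imperfect authentic cadence, the second (measures 5–8) with a perfect authentic cadence — a large antecedent–consequent pair, i.e. a double period.
Phrase 3 begins with different material from phrase 1, making it contrasting.

contrasting double period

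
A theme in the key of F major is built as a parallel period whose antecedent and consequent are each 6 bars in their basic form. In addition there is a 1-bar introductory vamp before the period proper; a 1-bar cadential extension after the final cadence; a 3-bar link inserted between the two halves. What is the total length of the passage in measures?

17 measures

Basic parallel period: 6 + 6 = 12 bars.
12 (basic form) + 1 (introduction) + 1 (cadential extension) + 3 (link) = 17.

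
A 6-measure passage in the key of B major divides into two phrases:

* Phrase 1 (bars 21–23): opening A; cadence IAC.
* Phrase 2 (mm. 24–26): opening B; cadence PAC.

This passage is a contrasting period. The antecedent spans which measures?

The antecedent is the phrase ending with the weaker cadence (imperfect authentic cadence, phrase 1) and the consequent the one ending more conclusively (perfect authentic cadence, phrase 2); the antecedent is measures 21–23.

measures 21–23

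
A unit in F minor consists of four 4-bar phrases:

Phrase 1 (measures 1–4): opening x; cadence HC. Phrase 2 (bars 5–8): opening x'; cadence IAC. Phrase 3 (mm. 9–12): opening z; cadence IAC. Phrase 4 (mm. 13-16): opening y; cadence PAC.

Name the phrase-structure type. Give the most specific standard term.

Four phrases in two halves: the first half (mm. 1–8) ends with an imperfect authentic cadence, the second (mm. 9–16) with a perfect authentic cadence — a large antecedent–consequent pair, i.e. a double period.
Phrase 3 begins with different material from phrase 1, making it contrasting.

contrasting double period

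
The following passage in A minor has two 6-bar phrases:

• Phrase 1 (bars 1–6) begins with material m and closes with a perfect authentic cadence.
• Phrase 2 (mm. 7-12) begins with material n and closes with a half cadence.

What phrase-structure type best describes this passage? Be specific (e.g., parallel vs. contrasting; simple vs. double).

The second phrase closes with a half cadence, which is not stronger than the first phrase's perfect authentic cadence; without a weak→strong cadential pair there is no antecedent–consequent relationship, so this is a phrase group rather than a period.

phrase group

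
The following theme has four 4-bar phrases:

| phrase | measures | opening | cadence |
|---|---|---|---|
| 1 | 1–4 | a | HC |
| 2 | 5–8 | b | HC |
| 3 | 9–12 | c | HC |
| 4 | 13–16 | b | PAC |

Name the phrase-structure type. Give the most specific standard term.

contrasting double period

Four phrases in two halves: the first half (mm. 1–8) ends with a half cadence, the second (mm. 9–16) with a perfect authentic cadence — a large antecedent–consequent pair, i.e. a double period.
Phrase 3 begins with different material from phrase 1, making it contrasting.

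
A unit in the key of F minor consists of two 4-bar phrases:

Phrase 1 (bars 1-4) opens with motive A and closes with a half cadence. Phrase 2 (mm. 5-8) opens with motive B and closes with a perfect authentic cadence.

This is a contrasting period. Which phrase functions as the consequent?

phrase 2

The phrase ending with the weaker cadence (half cadence) is the antecedent; the one ending more conclusively (perfect authentic cadence) is the consequent. The consequent is phrase 2.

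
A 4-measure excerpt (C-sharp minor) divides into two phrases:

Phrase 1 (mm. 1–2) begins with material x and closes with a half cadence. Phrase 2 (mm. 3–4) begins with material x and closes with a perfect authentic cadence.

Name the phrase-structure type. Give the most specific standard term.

Phrase 1 ends with a half cadence (weaker) and phrase 2 with a perfect authentic cadence (stronger): antecedent + consequent = a period.
The two phrases open with the same material (x / x), so the period is parallel.

parallel period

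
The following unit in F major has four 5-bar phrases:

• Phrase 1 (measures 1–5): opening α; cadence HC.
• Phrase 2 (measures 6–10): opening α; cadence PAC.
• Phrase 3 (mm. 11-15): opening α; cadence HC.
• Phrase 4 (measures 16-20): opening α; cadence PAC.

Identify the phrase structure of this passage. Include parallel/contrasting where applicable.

The cadence pattern HC–PAC–HC–PAC is weak–strong twice, and phrases 3–4 restate phrases 1–2: a period heard twice, not a double period (which would end weakly at phrase 2).

repeated period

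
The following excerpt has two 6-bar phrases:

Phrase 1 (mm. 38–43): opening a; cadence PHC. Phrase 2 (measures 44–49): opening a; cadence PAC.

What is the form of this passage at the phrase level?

parallel period

Phrase 1 ends with a Phrygian half cadence (weaker) and phrase 2 with a perfect authentic cadence (stronger): antecedent + consequent = a period.
The two phrases open with the same material (a / a), so the period is parallel.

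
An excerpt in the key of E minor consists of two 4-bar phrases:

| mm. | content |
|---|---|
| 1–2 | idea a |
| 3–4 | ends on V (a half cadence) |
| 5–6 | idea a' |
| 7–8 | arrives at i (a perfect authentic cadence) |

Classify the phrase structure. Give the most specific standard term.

Phrase 1 ends with a half cadence (weaker) and phrase 2 with a perfect authentic cadence (stronger): antecedent + consequent = a period.
The two phrases open with the same material (a / a'), so the period is parallel.

parallel period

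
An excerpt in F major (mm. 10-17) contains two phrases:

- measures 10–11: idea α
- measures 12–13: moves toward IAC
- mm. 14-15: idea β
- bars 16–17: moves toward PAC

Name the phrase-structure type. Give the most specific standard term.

Phrase 1 ends with an imperfect authentic cadence (weaker) and phrase 2 with a perfect authentic cadence (stronger): antecedent + consequent = a period.
The two phrases open with different material (α / β), so the period is contrasting.

contrasting period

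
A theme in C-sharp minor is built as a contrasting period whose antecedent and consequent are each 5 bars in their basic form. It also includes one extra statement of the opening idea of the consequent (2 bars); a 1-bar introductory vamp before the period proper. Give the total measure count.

13 measures

Basic contrasting period: 5 + 5 = 10 bars.
10 (basic form) + 2 (extra statement) + 1 (introduction) = 13.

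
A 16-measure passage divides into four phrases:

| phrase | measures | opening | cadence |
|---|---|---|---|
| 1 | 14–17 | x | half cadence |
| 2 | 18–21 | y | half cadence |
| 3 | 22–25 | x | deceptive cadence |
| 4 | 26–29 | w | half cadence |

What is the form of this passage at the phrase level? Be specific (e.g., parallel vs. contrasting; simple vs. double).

phrase group

Phrase 4 ends with a half cadence, no stronger than phrase 2's half cadence, so the four phrases do not form a double period; nor do phrases 3–4 duplicate 1–2, so it is not a repeated period. With no phrase reaching a conclusive cadence, the passage is a phrase group.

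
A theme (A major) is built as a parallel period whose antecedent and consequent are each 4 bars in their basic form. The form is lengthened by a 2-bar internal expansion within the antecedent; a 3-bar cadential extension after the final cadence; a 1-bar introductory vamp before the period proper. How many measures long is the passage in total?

Basic parallel period: 4 + 4 = 8 bars.
8 (basic form) + 2 (internal expansion) + 3 (cadential extension) + 1 (introduction) = 14.

14 measures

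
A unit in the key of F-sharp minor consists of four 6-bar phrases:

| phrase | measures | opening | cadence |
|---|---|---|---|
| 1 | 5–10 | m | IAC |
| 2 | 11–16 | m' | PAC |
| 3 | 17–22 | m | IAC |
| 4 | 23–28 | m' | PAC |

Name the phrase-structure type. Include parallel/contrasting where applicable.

The cadence pattern IAC–PAC–IAC–PAC is weak–strong twice, and phrases 3–4 restate phrases 1–2: a period heard twice, not a double period (which would end weakly at phrase 2).

repeated period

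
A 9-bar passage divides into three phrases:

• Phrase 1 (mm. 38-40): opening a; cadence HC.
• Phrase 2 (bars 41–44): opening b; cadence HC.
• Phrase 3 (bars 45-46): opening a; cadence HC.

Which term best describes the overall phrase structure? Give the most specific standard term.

phrase group

The final phrase closes with a half cadence, which is not stronger than the preceding half cadence; the 3 phrases lack an overall antecedent–consequent design and so form a phrase group.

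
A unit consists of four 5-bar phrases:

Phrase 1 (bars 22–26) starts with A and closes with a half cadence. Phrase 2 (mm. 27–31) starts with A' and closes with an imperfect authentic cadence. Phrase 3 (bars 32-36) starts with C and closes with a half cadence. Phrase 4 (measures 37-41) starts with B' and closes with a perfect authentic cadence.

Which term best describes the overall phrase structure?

Four phrases in two halves: the first half (mm. 22–31) ends with an imperfect authentic cadence, the second (mm. 32-41) with a perfect authentic cadence — a large antecedent–consequent pair, i.e. a double period.
Phrase 3 begins with different material from phrase 1, making it contrasting.

contrasting double period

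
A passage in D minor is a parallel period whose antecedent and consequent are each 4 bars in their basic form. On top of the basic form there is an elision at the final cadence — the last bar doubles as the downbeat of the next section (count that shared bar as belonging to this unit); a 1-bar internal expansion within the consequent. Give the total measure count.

Basic parallel period: 4 + 4 = 8 bars.
8 (basic form) + 1 (internal expansion) = 9.
The elision shares a bar with the next section but does not change this unit's count.

9 measures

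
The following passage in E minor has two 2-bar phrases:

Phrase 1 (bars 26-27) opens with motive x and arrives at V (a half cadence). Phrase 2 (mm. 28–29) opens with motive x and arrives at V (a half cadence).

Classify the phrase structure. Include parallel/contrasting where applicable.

repeated phrase

Both phrases have the same opening (x) and the same cadence (half cadence): the second is a restatement, not a consequent, so this is a repeated phrase rather than a period.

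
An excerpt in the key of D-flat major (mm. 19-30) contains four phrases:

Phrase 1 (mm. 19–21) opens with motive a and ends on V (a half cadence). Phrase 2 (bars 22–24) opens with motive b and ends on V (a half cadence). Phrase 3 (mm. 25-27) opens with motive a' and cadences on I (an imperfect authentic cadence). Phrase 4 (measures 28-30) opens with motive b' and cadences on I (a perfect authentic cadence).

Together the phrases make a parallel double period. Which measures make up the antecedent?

In a double period the first pair of phrases (ending half cadence) is the large antecedent and the second pair (ending perfect authentic cadence) is the large consequent; the antecedent is measures 19–24.

measures 19–24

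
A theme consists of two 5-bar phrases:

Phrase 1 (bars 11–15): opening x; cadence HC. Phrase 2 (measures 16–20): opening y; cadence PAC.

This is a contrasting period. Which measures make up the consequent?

measures 16–20

The phrase ending with the weaker cadence (half cadence) is the antecedent; the one ending more conclusively (perfect authentic cadence) is the consequent. The consequent is measures 16–20.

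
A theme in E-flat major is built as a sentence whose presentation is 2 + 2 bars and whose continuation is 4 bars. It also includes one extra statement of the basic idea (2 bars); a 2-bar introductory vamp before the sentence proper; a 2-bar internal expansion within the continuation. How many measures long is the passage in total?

14 measures

Basic sentence: 2 + 2 + 4 = 8 bars.
8 (basic form) + 2 (extra statement) + 2 (introduction) + 2 (internal expansion) = 14.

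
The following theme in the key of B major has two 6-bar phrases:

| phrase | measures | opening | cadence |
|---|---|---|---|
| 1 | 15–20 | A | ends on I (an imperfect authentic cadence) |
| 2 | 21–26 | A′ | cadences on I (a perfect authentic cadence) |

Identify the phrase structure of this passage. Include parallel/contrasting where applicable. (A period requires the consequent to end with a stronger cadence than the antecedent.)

Phrase 1 ends with an imperfect authentic cadence (weaker) and phrase 2 with a perfect authentic cadence (stronger): antecedent + consequent = a period.
The two phrases open with the same material (A / A′), so the period is parallel.

parallel period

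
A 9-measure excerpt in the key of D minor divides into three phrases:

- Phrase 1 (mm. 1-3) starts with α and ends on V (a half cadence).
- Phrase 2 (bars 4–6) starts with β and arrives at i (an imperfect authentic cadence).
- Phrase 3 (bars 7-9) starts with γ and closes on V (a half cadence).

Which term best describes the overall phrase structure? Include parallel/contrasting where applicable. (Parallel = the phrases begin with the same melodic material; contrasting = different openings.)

phrase group

The final phrase closes with a half cadence, which is not stronger than the preceding imperfect authentic cadence; the 3 phrases lack an overall antecedent–consequent design and so form a phrase group.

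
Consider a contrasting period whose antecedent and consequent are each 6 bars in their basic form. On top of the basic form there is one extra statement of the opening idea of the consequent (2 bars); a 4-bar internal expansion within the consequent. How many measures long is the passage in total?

Basic contrasting period: 6 + 6 = 12 bars.
12 (basic form) + 2 (extra statement) + 4 (internal expansion) = 18.

18 measures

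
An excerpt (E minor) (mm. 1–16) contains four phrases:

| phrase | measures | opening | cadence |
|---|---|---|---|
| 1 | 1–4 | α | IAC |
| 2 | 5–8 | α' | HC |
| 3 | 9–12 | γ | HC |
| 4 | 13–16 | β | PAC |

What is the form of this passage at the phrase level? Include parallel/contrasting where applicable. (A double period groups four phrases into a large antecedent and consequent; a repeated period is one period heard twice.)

Four phrases in two halves: the first half (mm. 1–8) ends with a half cadence, the second (measures 9-16) with a perfect authentic cadence — a large antecedent–consequent pair, i.e. a double period.
Phrase 3 begins with different material from phrase 1, making it contrasting.

contrasting double period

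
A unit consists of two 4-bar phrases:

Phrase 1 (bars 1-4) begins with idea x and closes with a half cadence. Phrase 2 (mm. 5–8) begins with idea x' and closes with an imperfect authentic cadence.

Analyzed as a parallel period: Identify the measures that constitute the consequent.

measures 5–8

The antecedent is the phrase ending with the weaker cadence (half cadence, phrase 1) and the consequent the one ending more conclusively (imperfect authentic cadence, phrase 2); the consequent is measures 5-8.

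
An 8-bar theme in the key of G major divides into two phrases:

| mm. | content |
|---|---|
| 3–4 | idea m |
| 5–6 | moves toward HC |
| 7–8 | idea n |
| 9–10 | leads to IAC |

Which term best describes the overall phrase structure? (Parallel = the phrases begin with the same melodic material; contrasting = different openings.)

Phrase 1 ends with a half cadence (weaker) and phrase 2 with an imperfect authentic cadence (stronger): antecedent + consequent = a period.
The two phrases open with different material (m / n), so the period is contrasting.

contrasting period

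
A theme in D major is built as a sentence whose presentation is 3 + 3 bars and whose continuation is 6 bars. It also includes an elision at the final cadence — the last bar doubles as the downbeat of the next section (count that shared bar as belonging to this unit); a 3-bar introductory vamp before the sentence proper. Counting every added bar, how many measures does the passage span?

15 measures

Basic sentence: 3 + 3 + 6 = 12 bars.
12 (basic form) + 3 (introduction) = 15.
The elision shares a bar with the next section but does not change this unit's count.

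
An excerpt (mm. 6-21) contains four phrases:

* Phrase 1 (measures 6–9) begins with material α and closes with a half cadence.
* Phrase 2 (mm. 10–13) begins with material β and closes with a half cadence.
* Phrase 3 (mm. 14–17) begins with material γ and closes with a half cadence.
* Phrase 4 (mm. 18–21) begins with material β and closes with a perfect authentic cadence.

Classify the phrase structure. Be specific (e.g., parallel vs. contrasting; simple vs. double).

contrasting double period

Four phrases in two halves: the first half (measures 6–13) ends with a half cadence, the second (mm. 14–21) with a perfect authentic cadence — a large antecedent–consequent pair, i.e. a double period.
Phrase 3 begins with different material from phrase 1, making it contrasting.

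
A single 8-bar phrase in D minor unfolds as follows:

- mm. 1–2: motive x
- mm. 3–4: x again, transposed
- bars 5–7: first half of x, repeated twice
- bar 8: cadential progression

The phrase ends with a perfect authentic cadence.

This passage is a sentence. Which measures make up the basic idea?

measures 1–2

The presentation of a sentence is the basic idea (mm. 1–2) plus its repetition (measures 3–4); the basic idea is therefore mm. 1–2.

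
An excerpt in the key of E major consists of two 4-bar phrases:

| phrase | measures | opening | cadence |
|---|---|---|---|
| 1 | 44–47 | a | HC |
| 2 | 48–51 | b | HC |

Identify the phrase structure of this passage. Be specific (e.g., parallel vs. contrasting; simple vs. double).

The second phrase closes with a half cadence, which is not stronger than the first phrase's half cadence; without a weak→strong cadential pair there is no antecedent–consequent relationship, so this is a phrase group rather than a period.

phrase group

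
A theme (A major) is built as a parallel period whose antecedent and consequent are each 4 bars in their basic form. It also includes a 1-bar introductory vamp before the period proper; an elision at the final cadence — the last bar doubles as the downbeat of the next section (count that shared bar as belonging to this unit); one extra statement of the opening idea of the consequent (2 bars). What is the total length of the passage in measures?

11 measures

Basic parallel period: 4 + 4 = 8 bars.
8 (basic form) + 1 (introduction) + 2 (extra statement) = 11.
The elision shares a bar with the next section but does not change this unit's count.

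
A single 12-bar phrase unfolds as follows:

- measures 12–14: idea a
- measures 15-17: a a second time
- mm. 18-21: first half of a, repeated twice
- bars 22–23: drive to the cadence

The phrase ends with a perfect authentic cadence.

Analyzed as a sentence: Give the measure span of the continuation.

measures 18–23

After the presentation (mm. 12-17), the continuation covers the fragmentation through the cadence: measures 18–23.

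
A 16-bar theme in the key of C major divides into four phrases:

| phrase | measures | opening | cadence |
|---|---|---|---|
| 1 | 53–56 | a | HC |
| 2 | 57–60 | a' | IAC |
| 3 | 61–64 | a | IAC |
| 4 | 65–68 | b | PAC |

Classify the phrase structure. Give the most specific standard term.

parallel double period

Four phrases in two halves: the first half (mm. 53-60) ends with an imperfect authentic cadence, the second (measures 61–68) with a perfect authentic cadence — a large antecedent–consequent pair, i.e. a double period.
Phrase 3 begins with the same material as phrase 1, making it parallel.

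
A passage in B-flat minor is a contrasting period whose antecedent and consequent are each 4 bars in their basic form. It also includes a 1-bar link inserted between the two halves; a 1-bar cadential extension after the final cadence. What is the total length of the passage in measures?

Basic contrasting period: 4 + 4 = 8 bars.
8 (basic form) + 1 (link) + 1 (cadential extension) = 10.

10 measures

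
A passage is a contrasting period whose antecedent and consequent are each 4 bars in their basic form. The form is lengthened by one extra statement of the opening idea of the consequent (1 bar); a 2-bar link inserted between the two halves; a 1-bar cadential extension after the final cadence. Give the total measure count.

12 measures

Basic contrasting period: 4 + 4 = 8 bars.
8 (basic form) + 1 (extra statement) + 2 (link) + 1 (cadential extension) = 12.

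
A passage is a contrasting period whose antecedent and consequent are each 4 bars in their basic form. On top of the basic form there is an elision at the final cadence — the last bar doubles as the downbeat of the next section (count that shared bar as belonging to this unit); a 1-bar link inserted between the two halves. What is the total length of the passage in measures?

9 measures

Basic contrasting period: 4 + 4 = 8 bars.
8 (basic form) + 1 (link) = 9.
The elision shares a bar with the next section but does not change this unit's count.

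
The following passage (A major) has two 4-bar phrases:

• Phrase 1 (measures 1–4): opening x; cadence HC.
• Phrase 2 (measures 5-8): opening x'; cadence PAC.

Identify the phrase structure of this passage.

Phrase 1 ends with a half cadence (weaker) and phrase 2 with a perfect authentic cadence (stronger): antecedent + consequent = a period.
The two phrases open with the same material (x / x'), so the period is parallel.

parallel period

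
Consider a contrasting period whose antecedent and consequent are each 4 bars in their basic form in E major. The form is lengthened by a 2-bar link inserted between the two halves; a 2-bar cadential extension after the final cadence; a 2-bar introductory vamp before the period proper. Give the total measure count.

14 measures

Basic contrasting period: 4 + 4 = 8 bars.
8 (basic form) + 2 (link) + 2 (cadential extension) + 2 (introduction) = 14.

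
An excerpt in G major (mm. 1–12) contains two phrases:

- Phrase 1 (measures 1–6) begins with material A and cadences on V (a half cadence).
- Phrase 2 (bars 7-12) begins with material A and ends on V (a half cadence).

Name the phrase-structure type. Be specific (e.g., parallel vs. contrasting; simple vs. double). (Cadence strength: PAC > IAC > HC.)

repeated phrase

Both phrases have the same opening (A) and the same cadence (half cadence): the second is a restatement, not a consequent, so this is a repeated phrase rather than a period.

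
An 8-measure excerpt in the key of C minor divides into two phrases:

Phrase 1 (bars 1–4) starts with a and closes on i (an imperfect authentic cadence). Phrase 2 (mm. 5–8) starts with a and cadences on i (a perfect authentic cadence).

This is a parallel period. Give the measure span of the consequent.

The phrase ending with the weaker cadence (imperfect authentic cadence) is the antecedent; the one ending more conclusively (perfect authentic cadence) is the consequent. The consequent is measures 5–8.

measures 5–8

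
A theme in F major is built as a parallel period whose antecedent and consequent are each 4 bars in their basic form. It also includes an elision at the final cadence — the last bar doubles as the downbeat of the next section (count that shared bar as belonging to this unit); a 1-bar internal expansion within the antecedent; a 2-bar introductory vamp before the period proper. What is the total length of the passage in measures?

11 measures

Basic parallel period: 4 + 4 = 8 bars.
8 (basic form) + 1 (internal expansion) + 2 (introduction) = 11.
The elision shares a bar with the next section but does not change this unit's count.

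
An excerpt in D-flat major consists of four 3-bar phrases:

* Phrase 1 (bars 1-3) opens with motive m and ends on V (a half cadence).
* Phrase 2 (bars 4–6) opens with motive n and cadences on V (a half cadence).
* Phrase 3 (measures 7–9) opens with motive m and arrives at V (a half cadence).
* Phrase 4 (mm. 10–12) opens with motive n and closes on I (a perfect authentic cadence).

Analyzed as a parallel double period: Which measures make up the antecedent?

measures 1–6

In a double period the four phrases pair into a large antecedent (phrases 1–2, ending half cadence) and a large consequent (phrases 3–4, ending perfect authentic cadence). The antecedent spans bars 1–6.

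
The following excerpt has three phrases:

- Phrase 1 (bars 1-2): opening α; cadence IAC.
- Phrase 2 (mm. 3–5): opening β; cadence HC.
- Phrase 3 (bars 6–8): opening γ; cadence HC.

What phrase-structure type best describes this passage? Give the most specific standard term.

The final phrase closes with a half cadence, which is not stronger than the preceding half cadence; the 3 phrases lack an overall antecedent–consequent design and so form a phrase group.

phrase group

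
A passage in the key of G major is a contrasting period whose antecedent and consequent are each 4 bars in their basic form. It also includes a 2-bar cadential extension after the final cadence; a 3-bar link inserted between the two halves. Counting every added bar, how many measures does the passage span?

13 measures

Basic contrasting period: 4 + 4 = 8 bars.
8 (basic form) + 2 (cadential extension) + 3 (link) = 13.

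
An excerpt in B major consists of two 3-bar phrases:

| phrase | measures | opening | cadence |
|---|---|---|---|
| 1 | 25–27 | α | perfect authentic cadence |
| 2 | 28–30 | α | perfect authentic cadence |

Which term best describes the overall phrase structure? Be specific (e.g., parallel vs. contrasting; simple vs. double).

repeated phrase

Both phrases have the same opening (α) and the same cadence (perfect authentic cadence): the second is a restatement, not a consequent, so this is a repeated phrase rather than a period.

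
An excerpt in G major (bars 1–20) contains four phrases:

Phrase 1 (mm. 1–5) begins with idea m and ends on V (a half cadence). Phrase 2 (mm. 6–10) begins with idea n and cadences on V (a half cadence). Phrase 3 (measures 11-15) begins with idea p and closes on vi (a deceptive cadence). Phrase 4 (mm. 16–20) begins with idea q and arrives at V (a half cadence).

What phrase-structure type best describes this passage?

phrase group

Phrase 4 ends with a half cadence, no stronger than phrase 2's half cadence, so the four phrases do not form a double period; nor do phrases 3–4 duplicate 1–2, so it is not a repeated period. With no phrase reaching a conclusive cadence, the passage is a phrase group.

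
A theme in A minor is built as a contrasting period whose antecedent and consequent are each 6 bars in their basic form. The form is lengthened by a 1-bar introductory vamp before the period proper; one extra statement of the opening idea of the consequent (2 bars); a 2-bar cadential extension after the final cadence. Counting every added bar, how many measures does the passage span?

Basic contrasting period: 6 + 6 = 12 bars.
12 (basic form) + 1 (introduction) + 2 (extra statement) + 2 (cadential extension) = 17.

17 measures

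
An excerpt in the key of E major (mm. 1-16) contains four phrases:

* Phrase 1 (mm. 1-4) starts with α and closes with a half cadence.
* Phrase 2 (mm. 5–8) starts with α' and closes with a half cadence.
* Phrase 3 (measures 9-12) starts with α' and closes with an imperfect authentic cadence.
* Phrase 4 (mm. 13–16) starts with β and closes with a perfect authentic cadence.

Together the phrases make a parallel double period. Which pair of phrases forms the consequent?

In a double period the first pair of phrases (ending half cadence) is the large antecedent and the second pair (ending perfect authentic cadence) is the large consequent; the consequent is phrases 3 and 4.

phrases 3 and 4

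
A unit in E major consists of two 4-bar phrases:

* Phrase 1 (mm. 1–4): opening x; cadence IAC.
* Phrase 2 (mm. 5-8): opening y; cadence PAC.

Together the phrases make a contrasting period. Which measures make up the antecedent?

measures 1–4

The phrase ending with the weaker cadence (imperfect authentic cadence) is the antecedent; the one ending more conclusively (perfect authentic cadence) is the consequent. The antecedent is measures 1–4.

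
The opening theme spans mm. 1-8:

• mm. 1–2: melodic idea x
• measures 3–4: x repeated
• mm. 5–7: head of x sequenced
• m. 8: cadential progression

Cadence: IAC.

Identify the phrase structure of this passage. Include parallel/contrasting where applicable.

Basic idea (mm. 1–2) + its repetition (bars 3–4) form the presentation; fragmentation and cadence (mm. 5–8) form the continuation — the 8-bar whole is a sentence.

sentence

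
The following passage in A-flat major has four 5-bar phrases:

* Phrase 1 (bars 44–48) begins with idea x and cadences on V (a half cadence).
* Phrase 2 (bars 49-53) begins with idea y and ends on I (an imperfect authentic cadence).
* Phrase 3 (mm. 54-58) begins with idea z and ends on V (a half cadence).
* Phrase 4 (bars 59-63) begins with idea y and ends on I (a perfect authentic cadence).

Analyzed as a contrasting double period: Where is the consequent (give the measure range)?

measures 54–63

In a double period the four phrases pair into a large antecedent (phrases 1–2, ending imperfect authentic cadence) and a large consequent (phrases 3–4, ending perfect authentic cadence). The consequent spans mm. 54–63.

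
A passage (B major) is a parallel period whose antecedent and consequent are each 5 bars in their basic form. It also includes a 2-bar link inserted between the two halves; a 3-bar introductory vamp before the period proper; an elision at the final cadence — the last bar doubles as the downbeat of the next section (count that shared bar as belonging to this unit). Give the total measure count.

Basic parallel period: 5 + 5 = 10 bars.
10 (basic form) + 2 (link) + 3 (introduction) = 15.
The elision shares a bar with the next section but does not change this unit's count.

15 measures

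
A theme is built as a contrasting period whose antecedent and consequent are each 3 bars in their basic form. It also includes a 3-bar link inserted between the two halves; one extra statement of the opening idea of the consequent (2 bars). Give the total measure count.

11 measures

Basic contrasting period: 3 + 3 = 6 bars.
6 (basic form) + 3 (link) + 2 (extra statement) = 11.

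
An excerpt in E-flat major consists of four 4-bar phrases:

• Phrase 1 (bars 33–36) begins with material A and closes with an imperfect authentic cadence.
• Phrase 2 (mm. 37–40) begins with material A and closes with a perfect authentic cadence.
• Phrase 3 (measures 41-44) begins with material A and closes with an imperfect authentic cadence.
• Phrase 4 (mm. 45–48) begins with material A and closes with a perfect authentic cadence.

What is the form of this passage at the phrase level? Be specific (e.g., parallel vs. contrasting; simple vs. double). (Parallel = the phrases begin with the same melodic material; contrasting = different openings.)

The cadence pattern IAC–PAC–IAC–PAC is weak–strong twice, and phrases 3–4 restate phrases 1–2: a period heard twice, not a double period (which would end weakly at phrase 2).

repeated period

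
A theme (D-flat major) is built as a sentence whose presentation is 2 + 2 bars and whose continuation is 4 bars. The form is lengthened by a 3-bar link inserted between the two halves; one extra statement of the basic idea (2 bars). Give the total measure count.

13 measures

Basic sentence: 2 + 2 + 4 = 8 bars.
8 (basic form) + 3 (link) + 2 (extra statement) = 13.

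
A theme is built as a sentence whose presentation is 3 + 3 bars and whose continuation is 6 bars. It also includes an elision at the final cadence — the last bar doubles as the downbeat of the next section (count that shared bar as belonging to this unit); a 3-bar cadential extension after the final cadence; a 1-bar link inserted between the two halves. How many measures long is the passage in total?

16 measures

Basic sentence: 3 + 3 + 6 = 12 bars.
12 (basic form) + 3 (cadential extension) + 1 (link) = 16.
The elision shares a bar with the next section but does not change this unit's count.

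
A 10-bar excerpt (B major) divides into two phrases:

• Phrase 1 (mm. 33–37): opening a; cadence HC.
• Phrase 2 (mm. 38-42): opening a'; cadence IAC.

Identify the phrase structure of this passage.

parallel period

Phrase 1 ends with a half cadence (weaker) and phrase 2 with an imperfect authentic cadence (stronger): antecedent + consequent = a period.
The two phrases open with the same material (a / a'), so the period is parallel.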